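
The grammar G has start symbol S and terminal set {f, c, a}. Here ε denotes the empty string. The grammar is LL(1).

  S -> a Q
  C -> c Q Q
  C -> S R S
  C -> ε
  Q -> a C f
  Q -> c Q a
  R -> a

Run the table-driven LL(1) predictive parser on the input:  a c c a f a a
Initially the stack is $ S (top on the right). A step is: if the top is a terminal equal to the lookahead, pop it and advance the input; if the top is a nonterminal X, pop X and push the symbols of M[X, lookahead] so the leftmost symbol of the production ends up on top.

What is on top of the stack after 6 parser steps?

     Stack      Input            Action
  1  $ S        a c c a f a a $  expand S -> a Q
  2  $ Q a      a c c a f a a $  match a
  3  $ Q        c c a f a a $    expand Q -> c Q a
  4  $ a Q c    c c a f a a $    match c
  5  $ a Q      c a f a a $      expand Q -> c Q a
  6  $ a a Q c  c a f a a $      match c
Stack after step 6: $ a a Q (top = Q).

Q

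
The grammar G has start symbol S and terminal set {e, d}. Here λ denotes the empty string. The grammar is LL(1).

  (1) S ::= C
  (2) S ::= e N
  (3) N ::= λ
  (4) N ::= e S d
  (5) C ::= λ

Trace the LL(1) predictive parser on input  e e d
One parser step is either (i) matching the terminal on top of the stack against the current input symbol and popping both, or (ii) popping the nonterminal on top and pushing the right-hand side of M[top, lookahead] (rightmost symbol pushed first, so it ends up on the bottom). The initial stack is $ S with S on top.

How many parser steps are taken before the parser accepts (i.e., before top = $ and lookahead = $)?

step 1: stack=$ S  input=e e d $  — expand S ::= e N
step 2: stack=$ N e  input=e e d $  — match e
step 3: stack=$ N  input=e d $  — expand N ::= e S d
step 4: stack=$ d S e  input=e d $  — match e
step 5: stack=$ d S  input=d $  — expand S ::= C
step 6: stack=$ d C  input=d $  — expand C ::= λ
step 7: stack=$ d  input=d $  — match d
Accept reached after 7 steps.

7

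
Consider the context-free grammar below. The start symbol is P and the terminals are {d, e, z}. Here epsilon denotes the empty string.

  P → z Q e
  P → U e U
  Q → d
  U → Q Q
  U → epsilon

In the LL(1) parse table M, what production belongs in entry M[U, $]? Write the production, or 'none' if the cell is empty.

U → epsilon

FIRST(Q) = {d}
FIRST(U) = {epsilon, d}  (via Q Q)
FIRST(P) = {d, e, z}  (via U e U)
FOLLOW(P) includes $ since P is the start symbol.
FOLLOW(P): P appears on no right-hand side. Thus FOLLOW(P) = {$}.
FOLLOW(U): in P→U e U (occurrence 1), U is followed by e U with FIRST {e}; in P→U e U (occurrence 2), the suffix after U is empty, so FOLLOW(U) ⊇ FOLLOW(P) = {$}. Thus FOLLOW(U) = {$, e}.
For U → Q Q: FIRST(Q Q) = {d}, so it goes in M[U, t] for t ∈ {d}.
For U → epsilon: FIRST(epsilon) = {epsilon}, so it goes in M[U, t] for t ∈ {}; since epsilon ∈ FIRST, also for every t ∈ FOLLOW(U) = {$, e}.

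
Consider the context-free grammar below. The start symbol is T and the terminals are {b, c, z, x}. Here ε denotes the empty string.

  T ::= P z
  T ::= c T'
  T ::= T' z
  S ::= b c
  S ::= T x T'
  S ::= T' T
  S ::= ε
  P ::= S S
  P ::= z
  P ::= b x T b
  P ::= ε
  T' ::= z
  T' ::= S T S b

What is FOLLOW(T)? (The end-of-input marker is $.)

{$, b, c, x, z}

FIRST(T) = {b, c, z}  (via P z, T' z)
FIRST(S) = {ε, b, c, z}  (via T x T', T' T)
FIRST(P) = {ε, b, c, z}  (via S S)
FIRST(T') = {b, c, z}  (via S T S b)
FOLLOW(T) includes $ since T is the start symbol.
FOLLOW(P): in T::=P z, P is followed by z with FIRST {z}. Thus FOLLOW(P) = {z}.
FOLLOW(S): in P::=S S (occurrence 1), S is followed by S with FIRST {ε, b, c, z}; in P::=S S (occurrence 1), the suffix after S is nullable, so FOLLOW(S) ⊇ FOLLOW(P) = {z}; in P::=S S (occurrence 2), the suffix after S is empty, so FOLLOW(S) ⊇ FOLLOW(P) = {z}; in T'::=S T S b (occurrence 1), S is followed by T S b with FIRST {b, c, z}; in T'::=S T S b (occurrence 2), S is followed by b with FIRST {b}. Thus FOLLOW(S) = {b, c, z}.
FOLLOW(T): in S::=T x T', T is followed by x T' with FIRST {x}; in S::=T' T, the suffix after T is empty, so FOLLOW(T) ⊇ FOLLOW(S) = {b, c, z}; in P::=b x T b, T is followed by b with FIRST {b}; in T'::=S T S b, T is followed by S b with FIRST {b, c, z}. Thus FOLLOW(T) = {$, b, c, x, z}.
FOLLOW(T'): in T::=c T', the suffix after T' is empty, so FOLLOW(T') ⊇ FOLLOW(T) = {$, b, c, x, z}; in T::=T' z, T' is followed by z with FIRST {z}; in S::=T x T', the suffix after T' is empty, so FOLLOW(T') ⊇ FOLLOW(S) = {b, c, z}; in S::=T' T, T' is followed by T with FIRST {b, c, z}. Thus FOLLOW(T') = {$, b, c, x, z}.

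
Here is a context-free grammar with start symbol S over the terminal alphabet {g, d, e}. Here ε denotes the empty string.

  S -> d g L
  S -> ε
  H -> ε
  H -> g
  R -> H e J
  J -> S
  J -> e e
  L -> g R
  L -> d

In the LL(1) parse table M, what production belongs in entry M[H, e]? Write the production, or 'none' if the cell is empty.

H -> ε

FIRST(S) = {ε, d}
FIRST(H) = {ε, g}
FIRST(L) = {d, g}
FIRST(R) = {e, g}  (via H e J)
FIRST(J) = {ε, d, e}  (via S)
FOLLOW(S) includes $ since S is the start symbol.
FOLLOW(H): in R->H e J, H is followed by e J with FIRST {e}. Thus FOLLOW(H) = {e}.
For H -> ε: FIRST(ε) = {ε}, so it goes in M[H, t] for t ∈ {}; since ε ∈ FIRST, also for every t ∈ FOLLOW(H) = {e}.
For H -> g: FIRST(g) = {g}, so it goes in M[H, t] for t ∈ {g}.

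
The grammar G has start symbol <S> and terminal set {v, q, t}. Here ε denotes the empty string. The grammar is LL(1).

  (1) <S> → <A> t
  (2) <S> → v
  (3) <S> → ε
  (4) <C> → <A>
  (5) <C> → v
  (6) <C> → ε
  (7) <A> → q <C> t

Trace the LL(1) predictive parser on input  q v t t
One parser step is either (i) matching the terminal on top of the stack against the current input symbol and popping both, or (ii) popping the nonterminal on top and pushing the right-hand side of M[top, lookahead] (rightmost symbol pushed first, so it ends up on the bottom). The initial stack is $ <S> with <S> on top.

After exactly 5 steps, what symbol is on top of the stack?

t

     Stack        Input      Action
  1  $ <S>        q v t t $  expand <S> → <A> t
  2  $ t <A>      q v t t $  expand <A> → q <C> t
  3  $ t t <C> q  q v t t $  match q
  4  $ t t <C>    v t t $    expand <C> → v
  5  $ t t v      v t t $    match v
Stack after step 5: $ t t (top = t).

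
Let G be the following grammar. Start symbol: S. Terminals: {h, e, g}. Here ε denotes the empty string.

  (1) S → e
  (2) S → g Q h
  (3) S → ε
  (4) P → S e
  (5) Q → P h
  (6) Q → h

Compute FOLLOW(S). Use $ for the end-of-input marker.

FIRST(S) = {ε, e, g}
FIRST(P) = {e, g}  (via S e)
FIRST(Q) = {e, g, h}  (via P h)
FOLLOW(S) includes $ since S is the start symbol.
FOLLOW(S): in P→S e, S is followed by e with FIRST {e}. Thus FOLLOW(S) = {$, e}.
FOLLOW(P): in Q→P h, P is followed by h with FIRST {h}. Thus FOLLOW(P) = {h}.
FOLLOW(Q): in S→g Q h, Q is followed by h with FIRST {h}. Thus FOLLOW(Q) = {h}.

{$, e}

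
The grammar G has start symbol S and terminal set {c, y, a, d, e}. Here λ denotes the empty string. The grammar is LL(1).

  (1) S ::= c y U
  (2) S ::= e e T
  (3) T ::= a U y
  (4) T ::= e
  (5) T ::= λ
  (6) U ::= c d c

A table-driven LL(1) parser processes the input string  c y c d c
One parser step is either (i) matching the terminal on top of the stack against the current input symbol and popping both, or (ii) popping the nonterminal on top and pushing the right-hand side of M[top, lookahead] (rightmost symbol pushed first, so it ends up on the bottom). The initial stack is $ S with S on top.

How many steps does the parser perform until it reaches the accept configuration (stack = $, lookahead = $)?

7

step 1: stack=$ S  input=c y c d c $  — expand S ::= c y U
step 2: stack=$ U y c  input=c y c d c $  — match c
step 3: stack=$ U y  input=y c d c $  — match y
step 4: stack=$ U  input=c d c $  — expand U ::= c d c
step 5: stack=$ c d c  input=c d c $  — match c
step 6: stack=$ c d  input=d c $  — match d
step 7: stack=$ c  input=c $  — match c
Accept reached after 7 steps.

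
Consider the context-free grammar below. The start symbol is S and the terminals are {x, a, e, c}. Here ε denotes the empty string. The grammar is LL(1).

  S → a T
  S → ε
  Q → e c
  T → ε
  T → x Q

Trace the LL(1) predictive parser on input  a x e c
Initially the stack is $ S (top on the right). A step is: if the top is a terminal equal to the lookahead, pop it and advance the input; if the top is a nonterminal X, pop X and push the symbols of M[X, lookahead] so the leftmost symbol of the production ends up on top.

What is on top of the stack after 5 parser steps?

step 1: stack=$ S  input=a x e c $  — expand S → a T
step 2: stack=$ T a  input=a x e c $  — match a
step 3: stack=$ T  input=x e c $  — expand T → x Q
step 4: stack=$ Q x  input=x e c $  — match x
step 5: stack=$ Q  input=e c $  — expand Q → e c
Stack after step 5: $ c e (top = e).

e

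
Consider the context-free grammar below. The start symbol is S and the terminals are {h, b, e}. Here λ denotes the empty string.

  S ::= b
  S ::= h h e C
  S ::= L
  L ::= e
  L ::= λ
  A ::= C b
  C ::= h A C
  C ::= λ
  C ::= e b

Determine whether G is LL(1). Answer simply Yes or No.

FIRST(S) = {λ, b, e, h}
FIRST(L) = {λ, e}
FIRST(A) = {b, e, h}
FIRST(C) = {λ, e, h}
FOLLOW(S) = {$}
FOLLOW(L) = {$}
FOLLOW(A) = {$, b, e, h}
FOLLOW(C) = {$, b}
Each cell of M receives at most one production.

Yes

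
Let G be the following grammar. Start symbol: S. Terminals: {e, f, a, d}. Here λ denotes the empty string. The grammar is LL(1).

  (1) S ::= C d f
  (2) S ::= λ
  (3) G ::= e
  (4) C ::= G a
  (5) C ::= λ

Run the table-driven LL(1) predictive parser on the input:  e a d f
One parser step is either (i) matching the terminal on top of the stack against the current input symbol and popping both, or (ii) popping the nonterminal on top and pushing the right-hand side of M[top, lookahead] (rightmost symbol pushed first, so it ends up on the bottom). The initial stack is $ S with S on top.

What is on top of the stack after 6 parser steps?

f

step 1: stack=$ S  input=e a d f $  — expand S ::= C d f
step 2: stack=$ f d C  input=e a d f $  — expand C ::= G a
step 3: stack=$ f d a G  input=e a d f $  — expand G ::= e
step 4: stack=$ f d a e  input=e a d f $  — match e
step 5: stack=$ f d a  input=a d f $  — match a
step 6: stack=$ f d  input=d f $  — match d
Stack after step 6: $ f (top = f).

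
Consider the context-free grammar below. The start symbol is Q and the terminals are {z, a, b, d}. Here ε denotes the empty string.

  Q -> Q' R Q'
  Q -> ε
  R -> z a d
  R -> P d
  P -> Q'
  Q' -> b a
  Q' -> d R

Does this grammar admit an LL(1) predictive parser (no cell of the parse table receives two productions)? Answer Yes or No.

FIRST(Q) = {ε, b, d}
FIRST(R) = {b, d, z}
FIRST(P) = {b, d}
FIRST(Q') = {b, d}
FOLLOW(Q) = {$}
FOLLOW(R) = {$, b, d, z}
FOLLOW(P) = {d}
FOLLOW(Q') = {$, b, d, z}
Each cell of M receives at most one production.

Yes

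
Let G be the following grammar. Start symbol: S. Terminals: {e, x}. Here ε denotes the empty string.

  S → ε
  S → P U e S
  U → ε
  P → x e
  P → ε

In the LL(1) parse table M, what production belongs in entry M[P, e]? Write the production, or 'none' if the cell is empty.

FIRST(U): from U→ε we get {ε}. So FIRST(U) = {ε}.
FIRST(P): from P→x e we get {x}; from P→ε we get {ε}. So FIRST(P) = {ε, x}.
FIRST(S): from S→ε we get {ε}; from S→P U e S we get {e, x}. So FIRST(S) = {ε, e, x}.
FOLLOW(S) includes $ since S is the start symbol.
FOLLOW(P): in S→P U e S, P is followed by U e S with FIRST {e}. Thus FOLLOW(P) = {e}.
For P → x e: FIRST(x e) = {x}, so it goes in M[P, t] for t ∈ {x}.
For P → ε: FIRST(ε) = {ε}, so it goes in M[P, t] for t ∈ {}; since ε ∈ FIRST, also for every t ∈ FOLLOW(P) = {e}.

P → ε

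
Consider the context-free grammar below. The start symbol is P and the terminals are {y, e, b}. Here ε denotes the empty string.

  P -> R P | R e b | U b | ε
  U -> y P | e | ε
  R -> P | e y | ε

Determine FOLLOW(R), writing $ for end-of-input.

{$, b, e, y}

FIRST(U) = {ε, e, y}
FIRST(P) = {ε, b, e, y}  (via R P, R e b, U b)
FIRST(R) = {ε, b, e, y}  (via P)
FOLLOW(P) includes $ since P is the start symbol.
FOLLOW(U): in P->U b, U is followed by b with FIRST {b}. Thus FOLLOW(U) = {b}.
FOLLOW(P): in P->R P, the suffix after P is empty (adds nothing new); in U->y P, the suffix after P is empty, so FOLLOW(P) ⊇ FOLLOW(U) = {b}; in R->P, the suffix after P is empty, so FOLLOW(P) ⊇ FOLLOW(R) = {$, b, e, y}. Thus FOLLOW(P) = {$, b, e, y}.
FOLLOW(R): in P->R P, R is followed by P with FIRST {ε, b, e, y}; in P->R P, the suffix after R is nullable, so FOLLOW(R) ⊇ FOLLOW(P) = {$, b, e, y}; in P->R e b, R is followed by e b with FIRST {e}. Thus FOLLOW(R) = {$, b, e, y}.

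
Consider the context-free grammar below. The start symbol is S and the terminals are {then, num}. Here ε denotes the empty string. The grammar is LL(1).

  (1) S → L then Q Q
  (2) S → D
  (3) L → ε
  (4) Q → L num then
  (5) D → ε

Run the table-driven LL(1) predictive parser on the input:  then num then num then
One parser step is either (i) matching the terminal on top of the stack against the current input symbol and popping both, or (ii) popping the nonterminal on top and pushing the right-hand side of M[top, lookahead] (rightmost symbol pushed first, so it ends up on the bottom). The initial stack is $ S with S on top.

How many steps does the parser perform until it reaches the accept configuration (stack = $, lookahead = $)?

11

step 1: stack=$ S  input=then num then num then $  — expand S → L then Q Q
step 2: stack=$ Q Q then L  input=then num then num then $  — expand L → ε
step 3: stack=$ Q Q then  input=then num then num then $  — match then
step 4: stack=$ Q Q  input=num then num then $  — expand Q → L num then
step 5: stack=$ Q then num L  input=num then num then $  — expand L → ε
step 6: stack=$ Q then num  input=num then num then $  — match num
step 7: stack=$ Q then  input=then num then $  — match then
step 8: stack=$ Q  input=num then $  — expand Q → L num then
step 9: stack=$ then num L  input=num then $  — expand L → ε
step 10: stack=$ then num  input=num then $  — match num
step 11: stack=$ then  input=then $  — match then
Accept reached after 11 steps.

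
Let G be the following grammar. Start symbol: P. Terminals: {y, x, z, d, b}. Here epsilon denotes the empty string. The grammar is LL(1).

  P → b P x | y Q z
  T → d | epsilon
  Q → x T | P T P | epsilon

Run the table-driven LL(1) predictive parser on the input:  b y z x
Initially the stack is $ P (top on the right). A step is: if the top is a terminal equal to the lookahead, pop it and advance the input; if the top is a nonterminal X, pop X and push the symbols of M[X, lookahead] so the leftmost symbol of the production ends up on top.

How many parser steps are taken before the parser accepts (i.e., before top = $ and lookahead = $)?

7

     Stack      Input      Action
  1  $ P        b y z x $  expand P → b P x
  2  $ x P b    b y z x $  match b
  3  $ x P      y z x $    expand P → y Q z
  4  $ x z Q y  y z x $    match y
  5  $ x z Q    z x $      expand Q → epsilon
  6  $ x z      z x $      match z
  7  $ x        x $        match x
Accept reached after 7 steps.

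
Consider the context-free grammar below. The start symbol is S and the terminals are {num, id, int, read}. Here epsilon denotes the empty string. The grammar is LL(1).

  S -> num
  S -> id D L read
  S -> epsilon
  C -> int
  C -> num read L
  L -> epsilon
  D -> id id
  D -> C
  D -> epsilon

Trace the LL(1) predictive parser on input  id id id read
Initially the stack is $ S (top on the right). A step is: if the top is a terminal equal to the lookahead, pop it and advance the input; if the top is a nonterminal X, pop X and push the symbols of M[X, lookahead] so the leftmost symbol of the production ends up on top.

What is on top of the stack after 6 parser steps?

read

     Stack           Input            Action
  1  $ S             id id id read $  expand S -> id D L read
  2  $ read L D id   id id id read $  match id
  3  $ read L D      id id read $     expand D -> id id
  4  $ read L id id  id id read $     match id
  5  $ read L id     id read $        match id
  6  $ read L        read $           expand L -> epsilon
Stack after step 6: $ read (top = read).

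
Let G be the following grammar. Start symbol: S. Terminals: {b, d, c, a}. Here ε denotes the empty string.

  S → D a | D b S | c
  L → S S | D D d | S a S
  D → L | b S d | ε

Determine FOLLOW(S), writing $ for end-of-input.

FIRST(S) = {a, b, c, d}  (via D a, D b S)
FIRST(L) = {a, b, c, d}  (via S S, D D d, S a S)
FIRST(D) = {ε, a, b, c, d}  (via L)
FOLLOW(S) includes $ since S is the start symbol.
FOLLOW(D): in S→D a, D is followed by a with FIRST {a}; in S→D b S, D is followed by b S with FIRST {b}; in L→D D d (occurrence 1), D is followed by D d with FIRST {a, b, c, d}; in L→D D d (occurrence 2), D is followed by d with FIRST {d}. Thus FOLLOW(D) = {a, b, c, d}.
FOLLOW(L): in D→L, the suffix after L is empty, so FOLLOW(L) ⊇ FOLLOW(D) = {a, b, c, d}. Thus FOLLOW(L) = {a, b, c, d}.
FOLLOW(S): in S→D b S, the suffix after S is empty (adds nothing new); in L→S S (occurrence 1), S is followed by S with FIRST {a, b, c, d}; in L→S S (occurrence 2), the suffix after S is empty, so FOLLOW(S) ⊇ FOLLOW(L) = {a, b, c, d}; in L→S a S (occurrence 1), S is followed by a S with FIRST {a}; in L→S a S (occurrence 2), the suffix after S is empty, so FOLLOW(S) ⊇ FOLLOW(L) = {a, b, c, d}; in D→b S d, S is followed by d with FIRST {d}. Thus FOLLOW(S) = {$, a, b, c, d}.

{$, a, b, c, d}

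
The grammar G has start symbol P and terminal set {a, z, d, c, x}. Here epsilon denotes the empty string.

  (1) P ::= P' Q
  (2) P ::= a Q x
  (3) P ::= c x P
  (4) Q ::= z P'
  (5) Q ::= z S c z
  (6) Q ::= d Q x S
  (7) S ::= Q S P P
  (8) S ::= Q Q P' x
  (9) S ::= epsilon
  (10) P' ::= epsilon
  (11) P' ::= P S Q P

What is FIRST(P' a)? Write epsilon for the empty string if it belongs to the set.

{a, c, d, z}

FIRST(Q) = {d, z}
FIRST(S) = {epsilon, d, z}  (via Q S P P, Q Q P' x)
FIRST(P) = {a, c, d, z}  (via P' Q)
FIRST(P') = {epsilon, a, c, d, z}  (via P S Q P)
FIRST(P' a): take FIRST of each symbol in turn, carrying on past any symbol whose FIRST contains epsilon; result {a, c, d, z}.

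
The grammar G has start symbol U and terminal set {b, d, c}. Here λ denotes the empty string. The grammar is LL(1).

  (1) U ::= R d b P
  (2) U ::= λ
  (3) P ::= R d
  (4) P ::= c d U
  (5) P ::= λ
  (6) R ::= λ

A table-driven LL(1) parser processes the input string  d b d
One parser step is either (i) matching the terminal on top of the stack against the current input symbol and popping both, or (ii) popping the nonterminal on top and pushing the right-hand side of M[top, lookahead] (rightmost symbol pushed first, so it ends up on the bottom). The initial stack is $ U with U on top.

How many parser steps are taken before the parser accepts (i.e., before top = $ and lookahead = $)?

step 1: stack=$ U  input=d b d $  — expand U ::= R d b P
step 2: stack=$ P b d R  input=d b d $  — expand R ::= λ
step 3: stack=$ P b d  input=d b d $  — match d
step 4: stack=$ P b  input=b d $  — match b
step 5: stack=$ P  input=d $  — expand P ::= R d
step 6: stack=$ d R  input=d $  — expand R ::= λ
step 7: stack=$ d  input=d $  — match d
Accept reached after 7 steps.

7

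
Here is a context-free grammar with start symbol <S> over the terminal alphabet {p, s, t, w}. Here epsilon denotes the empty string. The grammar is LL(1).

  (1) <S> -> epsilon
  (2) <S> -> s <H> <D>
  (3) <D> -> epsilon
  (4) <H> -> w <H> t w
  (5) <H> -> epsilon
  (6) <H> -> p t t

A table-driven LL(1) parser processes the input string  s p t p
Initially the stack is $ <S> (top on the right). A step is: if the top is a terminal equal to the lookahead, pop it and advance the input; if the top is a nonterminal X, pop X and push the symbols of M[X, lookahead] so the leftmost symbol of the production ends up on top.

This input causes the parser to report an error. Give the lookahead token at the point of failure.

p

     Stack        Input      Action
  1  $ <S>        s p t p $  expand <S> -> s <H> <D>
  2  $ <D> <H> s  s p t p $  match s
  3  $ <D> <H>    p t p $    expand <H> -> p t t
  4  $ <D> t t p  p t p $    match p
  5  $ <D> t t    t p $      match t
  6  $ <D> t      p $        error: top is terminal t but lookahead is p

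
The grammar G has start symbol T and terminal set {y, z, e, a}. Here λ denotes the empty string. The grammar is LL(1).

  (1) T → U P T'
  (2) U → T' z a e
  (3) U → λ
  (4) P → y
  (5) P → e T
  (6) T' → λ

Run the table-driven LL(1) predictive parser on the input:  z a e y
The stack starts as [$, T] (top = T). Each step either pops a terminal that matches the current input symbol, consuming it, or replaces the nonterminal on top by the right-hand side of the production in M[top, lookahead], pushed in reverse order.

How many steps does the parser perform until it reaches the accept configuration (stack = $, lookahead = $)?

9

     Stack            Input      Action
  1  $ T              z a e y $  expand T → U P T'
  2  $ T' P U         z a e y $  expand U → T' z a e
  3  $ T' P e a z T'  z a e y $  expand T' → λ
  4  $ T' P e a z     z a e y $  match z
  5  $ T' P e a       a e y $    match a
  6  $ T' P e         e y $      match e
  7  $ T' P           y $        expand P → y
  8  $ T' y           y $        match y
  9  $ T'             $          expand T' → λ
Accept reached after 9 steps.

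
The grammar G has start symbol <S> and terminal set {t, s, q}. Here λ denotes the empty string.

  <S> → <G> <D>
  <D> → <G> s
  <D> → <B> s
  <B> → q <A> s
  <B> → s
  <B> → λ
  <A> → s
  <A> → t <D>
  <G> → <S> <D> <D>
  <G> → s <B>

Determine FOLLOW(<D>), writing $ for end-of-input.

{$, q, s}

FIRST(<B>): from <B>→q <A> s we get {q}; from <B>→s we get {s}; from <B>→λ we get {λ}. So FIRST(<B>) = {λ, q, s}.
FIRST(<A>): from <A>→s we get {s}; from <A>→t <D> we get {t}. So FIRST(<A>) = {s, t}.
FIRST(<S>): from <S>→<G> <D> we get {s}. So FIRST(<S>) = {s}.
FIRST(<G>): from <G>→<S> <D> <D> we get {s}; from <G>→s <B> we get {s}. So FIRST(<G>) = {s}.
FIRST(<D>): from <D>→<G> s we get {s}; from <D>→<B> s we get {q, s}. So FIRST(<D>) = {q, s}.
FOLLOW(<S>) includes $ since <S> is the start symbol.
FOLLOW(<S>): in <G>→<S> <D> <D>, <S> is followed by <D> <D> with FIRST {q, s}. Thus FOLLOW(<S>) = {$, q, s}.
FOLLOW(<A>): in <B>→q <A> s, <A> is followed by s with FIRST {s}. Thus FOLLOW(<A>) = {s}.
FOLLOW(<G>): in <S>→<G> <D>, <G> is followed by <D> with FIRST {q, s}; in <D>→<G> s, <G> is followed by s with FIRST {s}. Thus FOLLOW(<G>) = {q, s}.
FOLLOW(<D>): in <S>→<G> <D>, the suffix after <D> is empty, so FOLLOW(<D>) ⊇ FOLLOW(<S>) = {$, q, s}; in <A>→t <D>, the suffix after <D> is empty, so FOLLOW(<D>) ⊇ FOLLOW(<A>) = {s}; in <G>→<S> <D> <D> (occurrence 1), <D> is followed by <D> with FIRST {q, s}; in <G>→<S> <D> <D> (occurrence 2), the suffix after <D> is empty, so FOLLOW(<D>) ⊇ FOLLOW(<G>) = {q, s}. Thus FOLLOW(<D>) = {$, q, s}.
FOLLOW(<B>): in <D>→<B> s, <B> is followed by s with FIRST {s}; in <G>→s <B>, the suffix after <B> is empty, so FOLLOW(<B>) ⊇ FOLLOW(<G>) = {q, s}. Thus FOLLOW(<B>) = {q, s}.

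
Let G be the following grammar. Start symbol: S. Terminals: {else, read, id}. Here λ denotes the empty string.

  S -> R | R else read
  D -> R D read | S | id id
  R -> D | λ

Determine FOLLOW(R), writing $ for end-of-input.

FIRST(S): from S->R we get {λ, else, id, read}; from S->R else read we get {else, id, read}. So FIRST(S) = {λ, else, id, read}.
FIRST(D): from D->R D read we get {else, id, read}; from D->S we get {λ, else, id, read}; from D->id id we get {id}. So FIRST(D) = {λ, else, id, read}.
FIRST(R): from R->D we get {λ, else, id, read}; from R->λ we get {λ}. So FIRST(R) = {λ, else, id, read}.
FOLLOW(S) includes $ since S is the start symbol.
FOLLOW(S): in D->S, the suffix after S is empty, so FOLLOW(S) ⊇ FOLLOW(D) = {$, else, id, read}. Thus FOLLOW(S) = {$, else, id, read}.
FOLLOW(R): in S->R, the suffix after R is empty, so FOLLOW(R) ⊇ FOLLOW(S) = {$, else, id, read}; in S->R else read, R is followed by else read with FIRST {else}; in D->R D read, R is followed by D read with FIRST {else, id, read}. Thus FOLLOW(R) = {$, else, id, read}.
FOLLOW(D): in D->R D read, D is followed by read with FIRST {read}; in R->D, the suffix after D is empty, so FOLLOW(D) ⊇ FOLLOW(R) = {$, else, id, read}. Thus FOLLOW(D) = {$, else, id, read}.

{$, else, id, read}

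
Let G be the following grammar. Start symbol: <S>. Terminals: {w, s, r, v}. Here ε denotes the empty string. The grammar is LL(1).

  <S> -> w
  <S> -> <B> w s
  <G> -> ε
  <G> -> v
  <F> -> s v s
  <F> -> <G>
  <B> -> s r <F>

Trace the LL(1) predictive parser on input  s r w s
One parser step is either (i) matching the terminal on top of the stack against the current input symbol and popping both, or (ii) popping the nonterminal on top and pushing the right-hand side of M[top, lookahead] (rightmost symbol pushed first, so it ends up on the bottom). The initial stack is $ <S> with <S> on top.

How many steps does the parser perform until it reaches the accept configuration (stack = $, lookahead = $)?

8

step 1: stack=$ <S>  input=s r w s $  — expand <S> -> <B> w s
step 2: stack=$ s w <B>  input=s r w s $  — expand <B> -> s r <F>
step 3: stack=$ s w <F> r s  input=s r w s $  — match s
step 4: stack=$ s w <F> r  input=r w s $  — match r
step 5: stack=$ s w <F>  input=w s $  — expand <F> -> <G>
step 6: stack=$ s w <G>  input=w s $  — expand <G> -> ε
step 7: stack=$ s w  input=w s $  — match w
step 8: stack=$ s  input=s $  — match s
Accept reached after 8 steps.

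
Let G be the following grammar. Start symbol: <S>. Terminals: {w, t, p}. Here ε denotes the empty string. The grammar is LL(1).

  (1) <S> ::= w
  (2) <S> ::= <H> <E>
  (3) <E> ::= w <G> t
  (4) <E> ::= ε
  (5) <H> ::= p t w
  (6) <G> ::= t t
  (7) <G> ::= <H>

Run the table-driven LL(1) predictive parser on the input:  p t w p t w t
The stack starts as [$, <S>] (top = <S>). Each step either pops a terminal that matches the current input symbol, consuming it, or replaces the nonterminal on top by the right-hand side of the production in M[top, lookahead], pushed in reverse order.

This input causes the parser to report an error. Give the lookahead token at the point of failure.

p

     Stack        Input            Action
  1  $ <S>        p t w p t w t $  expand <S> ::= <H> <E>
  2  $ <E> <H>    p t w p t w t $  expand <H> ::= p t w
  3  $ <E> w t p  p t w p t w t $  match p
  4  $ <E> w t    t w p t w t $    match t
  5  $ <E> w      w p t w t $      match w
  6  $ <E>        p t w t $        error: M[<E>, p] is empty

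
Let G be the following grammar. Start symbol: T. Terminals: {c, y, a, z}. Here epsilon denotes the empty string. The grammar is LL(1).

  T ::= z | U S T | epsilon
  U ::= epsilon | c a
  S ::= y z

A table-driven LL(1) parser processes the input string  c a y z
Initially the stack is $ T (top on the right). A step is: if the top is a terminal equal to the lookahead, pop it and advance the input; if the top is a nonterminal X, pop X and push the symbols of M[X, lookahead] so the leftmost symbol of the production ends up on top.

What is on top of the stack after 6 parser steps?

z

     Stack      Input      Action
  1  $ T        c a y z $  expand T ::= U S T
  2  $ T S U    c a y z $  expand U ::= c a
  3  $ T S a c  c a y z $  match c
  4  $ T S a    a y z $    match a
  5  $ T S      y z $      expand S ::= y z
  6  $ T z y    y z $      match y
Stack after step 6: $ T z (top = z).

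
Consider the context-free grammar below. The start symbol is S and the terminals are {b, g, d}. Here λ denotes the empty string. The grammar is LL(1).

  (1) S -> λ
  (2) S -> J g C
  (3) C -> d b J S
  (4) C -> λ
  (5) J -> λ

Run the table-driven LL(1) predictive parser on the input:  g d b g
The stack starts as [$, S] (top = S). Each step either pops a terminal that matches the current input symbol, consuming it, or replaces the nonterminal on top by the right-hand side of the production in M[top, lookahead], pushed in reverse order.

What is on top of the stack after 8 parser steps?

J

step 1: stack=$ S  input=g d b g $  — expand S -> J g C
step 2: stack=$ C g J  input=g d b g $  — expand J -> λ
step 3: stack=$ C g  input=g d b g $  — match g
step 4: stack=$ C  input=d b g $  — expand C -> d b J S
step 5: stack=$ S J b d  input=d b g $  — match d
step 6: stack=$ S J b  input=b g $  — match b
step 7: stack=$ S J  input=g $  — expand J -> λ
step 8: stack=$ S  input=g $  — expand S -> J g C
Stack after step 8: $ C g J (top = J).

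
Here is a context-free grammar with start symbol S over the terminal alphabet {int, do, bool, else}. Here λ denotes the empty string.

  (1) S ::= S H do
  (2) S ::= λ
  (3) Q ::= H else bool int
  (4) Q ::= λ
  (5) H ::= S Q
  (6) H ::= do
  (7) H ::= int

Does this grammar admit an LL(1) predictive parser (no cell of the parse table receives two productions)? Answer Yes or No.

FIRST(S) = {λ, do, else, int}
FIRST(Q) = {λ, do, else, int}
FIRST(H) = {λ, do, else, int}
FOLLOW(S) = {$, do, else, int}
FOLLOW(Q) = {do, else}
FOLLOW(H) = {do, else}
Cell M[H, do] receives both H ::= S Q and H ::= do — the grammar is not LL(1).

No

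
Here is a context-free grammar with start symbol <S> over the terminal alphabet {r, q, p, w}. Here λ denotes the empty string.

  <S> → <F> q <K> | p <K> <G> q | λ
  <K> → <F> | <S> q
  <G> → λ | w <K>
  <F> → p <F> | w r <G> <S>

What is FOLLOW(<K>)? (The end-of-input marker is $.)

{$, p, q, w}

FIRST(<G>) = {λ, w}
FIRST(<F>) = {p, w}
FIRST(<S>) = {λ, p, w}  (via <F> q <K>)
FIRST(<K>) = {p, q, w}  (via <F>, <S> q)
FOLLOW(<S>) includes $ since <S> is the start symbol.
FOLLOW(<S>): in <K>→<S> q, <S> is followed by q with FIRST {q}; in <F>→w r <G> <S>, the suffix after <S> is empty, so FOLLOW(<S>) ⊇ FOLLOW(<F>) = {$, p, q, w}. Thus FOLLOW(<S>) = {$, p, q, w}.
FOLLOW(<K>): in <S>→<F> q <K>, the suffix after <K> is empty, so FOLLOW(<K>) ⊇ FOLLOW(<S>) = {$, p, q, w}; in <S>→p <K> <G> q, <K> is followed by <G> q with FIRST {q, w}; in <G>→w <K>, the suffix after <K> is empty, so FOLLOW(<K>) ⊇ FOLLOW(<G>) = {$, p, q, w}. Thus FOLLOW(<K>) = {$, p, q, w}.
FOLLOW(<F>): in <S>→<F> q <K>, <F> is followed by q <K> with FIRST {q}; in <K>→<F>, the suffix after <F> is empty, so FOLLOW(<F>) ⊇ FOLLOW(<K>) = {$, p, q, w}; in <F>→p <F>, the suffix after <F> is empty (adds nothing new). Thus FOLLOW(<F>) = {$, p, q, w}.
FOLLOW(<G>): in <S>→p <K> <G> q, <G> is followed by q with FIRST {q}; in <F>→w r <G> <S>, <G> is followed by <S> with FIRST {λ, p, w}; in <F>→w r <G> <S>, the suffix after <G> is nullable, so FOLLOW(<G>) ⊇ FOLLOW(<F>) = {$, p, q, w}. Thus FOLLOW(<G>) = {$, p, q, w}.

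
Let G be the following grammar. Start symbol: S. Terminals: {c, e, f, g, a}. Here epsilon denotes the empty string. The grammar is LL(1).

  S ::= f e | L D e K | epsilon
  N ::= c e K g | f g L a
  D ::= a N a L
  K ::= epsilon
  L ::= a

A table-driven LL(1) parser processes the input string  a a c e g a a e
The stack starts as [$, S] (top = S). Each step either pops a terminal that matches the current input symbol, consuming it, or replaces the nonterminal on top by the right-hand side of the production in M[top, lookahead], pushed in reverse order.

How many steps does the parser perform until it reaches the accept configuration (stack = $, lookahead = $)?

      Stack              Input              Action
   1  $ S                a a c e g a a e $  expand S ::= L D e K
   2  $ K e D L          a a c e g a a e $  expand L ::= a
   3  $ K e D a          a a c e g a a e $  match a
   4  $ K e D            a c e g a a e $    expand D ::= a N a L
   5  $ K e L a N a      a c e g a a e $    match a
   6  $ K e L a N        c e g a a e $      expand N ::= c e K g
   7  $ K e L a g K e c  c e g a a e $      match c
   8  $ K e L a g K e    e g a a e $        match e
   9  $ K e L a g K      g a a e $          expand K ::= epsilon
  10  $ K e L a g        g a a e $          match g
  11  $ K e L a          a a e $            match a
  12  $ K e L            a e $              expand L ::= a
  13  $ K e a            a e $              match a
  14  $ K e              e $                match e
  15  $ K                $                  expand K ::= epsilon
Accept reached after 15 steps.

15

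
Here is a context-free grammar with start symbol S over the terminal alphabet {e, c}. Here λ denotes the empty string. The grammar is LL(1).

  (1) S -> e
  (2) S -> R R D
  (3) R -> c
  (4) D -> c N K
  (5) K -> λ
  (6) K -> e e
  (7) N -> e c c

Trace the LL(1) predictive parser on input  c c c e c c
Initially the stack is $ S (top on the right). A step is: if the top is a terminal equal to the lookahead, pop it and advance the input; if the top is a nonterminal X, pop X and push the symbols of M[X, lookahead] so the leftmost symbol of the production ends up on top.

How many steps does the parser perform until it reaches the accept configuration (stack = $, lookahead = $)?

      Stack      Input          Action
   1  $ S        c c c e c c $  expand S -> R R D
   2  $ D R R    c c c e c c $  expand R -> c
   3  $ D R c    c c c e c c $  match c
   4  $ D R      c c e c c $    expand R -> c
   5  $ D c      c c e c c $    match c
   6  $ D        c e c c $      expand D -> c N K
   7  $ K N c    c e c c $      match c
   8  $ K N      e c c $        expand N -> e c c
   9  $ K c c e  e c c $        match e
  10  $ K c c    c c $          match c
  11  $ K c      c $            match c
  12  $ K        $              expand K -> λ
Accept reached after 12 steps.

12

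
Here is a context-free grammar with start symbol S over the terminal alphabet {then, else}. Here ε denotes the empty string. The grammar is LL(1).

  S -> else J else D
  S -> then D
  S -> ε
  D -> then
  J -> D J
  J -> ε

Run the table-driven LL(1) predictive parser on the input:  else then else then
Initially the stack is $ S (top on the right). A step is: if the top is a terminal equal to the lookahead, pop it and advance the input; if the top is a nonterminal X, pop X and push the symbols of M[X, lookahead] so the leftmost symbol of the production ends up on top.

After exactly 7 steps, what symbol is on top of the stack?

D

     Stack            Input                  Action
  1  $ S              else then else then $  expand S -> else J else D
  2  $ D else J else  else then else then $  match else
  3  $ D else J       then else then $       expand J -> D J
  4  $ D else J D     then else then $       expand D -> then
  5  $ D else J then  then else then $       match then
  6  $ D else J       else then $            expand J -> ε
  7  $ D else         else then $            match else
Stack after step 7: $ D (top = D).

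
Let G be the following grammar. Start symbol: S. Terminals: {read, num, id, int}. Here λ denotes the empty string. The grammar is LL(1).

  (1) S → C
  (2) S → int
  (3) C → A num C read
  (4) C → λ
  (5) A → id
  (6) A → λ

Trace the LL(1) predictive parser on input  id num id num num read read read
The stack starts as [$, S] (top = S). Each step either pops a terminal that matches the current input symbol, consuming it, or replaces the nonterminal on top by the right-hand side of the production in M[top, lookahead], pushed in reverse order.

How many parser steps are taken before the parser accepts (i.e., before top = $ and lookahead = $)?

step 1: stack=$ S  input=id num id num num read read read $  — expand S → C
step 2: stack=$ C  input=id num id num num read read read $  — expand C → A num C read
step 3: stack=$ read C num A  input=id num id num num read read read $  — expand A → id
step 4: stack=$ read C num id  input=id num id num num read read read $  — match id
step 5: stack=$ read C num  input=num id num num read read read $  — match num
step 6: stack=$ read C  input=id num num read read read $  — expand C → A num C read
step 7: stack=$ read read C num A  input=id num num read read read $  — expand A → id
step 8: stack=$ read read C num id  input=id num num read read read $  — match id
step 9: stack=$ read read C num  input=num num read read read $  — match num
step 10: stack=$ read read C  input=num read read read $  — expand C → A num C read
step 11: stack=$ read read read C num A  input=num read read read $  — expand A → λ
step 12: stack=$ read read read C num  input=num read read read $  — match num
step 13: stack=$ read read read C  input=read read read $  — expand C → λ
step 14: stack=$ read read read  input=read read read $  — match read
step 15: stack=$ read read  input=read read $  — match read
step 16: stack=$ read  input=read $  — match read
Accept reached after 16 steps.

16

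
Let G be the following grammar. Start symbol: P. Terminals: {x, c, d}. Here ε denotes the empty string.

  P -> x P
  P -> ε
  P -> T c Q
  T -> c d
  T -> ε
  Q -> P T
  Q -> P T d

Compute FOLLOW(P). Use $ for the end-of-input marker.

{$, c, d}

FIRST(T): from T->c d we get {c}; from T->ε we get {ε}. So FIRST(T) = {ε, c}.
FIRST(P): from P->x P we get {x}; from P->ε we get {ε}; from P->T c Q we get {c}. So FIRST(P) = {ε, c, x}.
FIRST(Q): from Q->P T we get {ε, c, x}; from Q->P T d we get {c, d, x}. So FIRST(Q) = {ε, c, d, x}.
FOLLOW(P) includes $ since P is the start symbol.
FOLLOW(P): in P->x P, the suffix after P is empty (adds nothing new); in Q->P T, P is followed by T with FIRST {ε, c}; in Q->P T, the suffix after P is nullable, so FOLLOW(P) ⊇ FOLLOW(Q) = {$, c, d}; in Q->P T d, P is followed by T d with FIRST {c, d}. Thus FOLLOW(P) = {$, c, d}.
FOLLOW(Q): in P->T c Q, the suffix after Q is empty, so FOLLOW(Q) ⊇ FOLLOW(P) = {$, c, d}. Thus FOLLOW(Q) = {$, c, d}.
FOLLOW(T): in P->T c Q, T is followed by c Q with FIRST {c}; in Q->P T, the suffix after T is empty, so FOLLOW(T) ⊇ FOLLOW(Q) = {$, c, d}; in Q->P T d, T is followed by d with FIRST {d}. Thus FOLLOW(T) = {$, c, d}.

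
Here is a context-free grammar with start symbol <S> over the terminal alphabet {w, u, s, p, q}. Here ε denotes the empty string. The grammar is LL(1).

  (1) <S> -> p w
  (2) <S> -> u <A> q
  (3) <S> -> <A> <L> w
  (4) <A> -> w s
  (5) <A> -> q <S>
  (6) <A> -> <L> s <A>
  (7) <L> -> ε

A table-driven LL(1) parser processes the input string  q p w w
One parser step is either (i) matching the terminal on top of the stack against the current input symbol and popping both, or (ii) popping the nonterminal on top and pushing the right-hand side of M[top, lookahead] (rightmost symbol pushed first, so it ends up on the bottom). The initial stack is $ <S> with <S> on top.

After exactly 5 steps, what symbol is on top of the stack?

     Stack          Input      Action
  1  $ <S>          q p w w $  expand <S> -> <A> <L> w
  2  $ w <L> <A>    q p w w $  expand <A> -> q <S>
  3  $ w <L> <S> q  q p w w $  match q
  4  $ w <L> <S>    p w w $    expand <S> -> p w
  5  $ w <L> w p    p w w $    match p
Stack after step 5: $ w <L> w (top = w).

w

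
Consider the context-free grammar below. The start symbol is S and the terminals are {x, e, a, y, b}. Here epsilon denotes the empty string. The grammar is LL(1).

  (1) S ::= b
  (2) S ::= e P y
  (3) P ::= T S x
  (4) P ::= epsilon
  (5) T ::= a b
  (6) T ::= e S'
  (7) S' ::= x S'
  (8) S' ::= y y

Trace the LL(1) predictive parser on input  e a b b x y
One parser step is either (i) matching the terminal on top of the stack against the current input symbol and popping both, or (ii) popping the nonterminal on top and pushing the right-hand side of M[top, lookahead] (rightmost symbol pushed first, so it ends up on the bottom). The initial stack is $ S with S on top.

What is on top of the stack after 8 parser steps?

step 1: stack=$ S  input=e a b b x y $  — expand S ::= e P y
step 2: stack=$ y P e  input=e a b b x y $  — match e
step 3: stack=$ y P  input=a b b x y $  — expand P ::= T S x
step 4: stack=$ y x S T  input=a b b x y $  — expand T ::= a b
step 5: stack=$ y x S b a  input=a b b x y $  — match a
step 6: stack=$ y x S b  input=b b x y $  — match b
step 7: stack=$ y x S  input=b x y $  — expand S ::= b
step 8: stack=$ y x b  input=b x y $  — match b
Stack after step 8: $ y x (top = x).

x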